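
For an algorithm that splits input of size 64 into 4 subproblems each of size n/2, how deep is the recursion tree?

For divide and conquer with division factor 2:

Problem sizes at each level:
Level 0: 64
Level 1: 32
Level 2: 16
Level 3: 8
Level 4: 4
Level 5: 2
Level 6: 1

The root is level 0 and the size-1 base case is level 6 (the tree spans levels 0 through 6, i.e. 7 levels counting the root), so the depth is the number of divisions: log_2(64) = 6

The recursion tree depth is log_2(64) = 6. At each level, the problem size is divided by 2, so it takes 6 divisions to reduce to a base case of size 1. The algorithm makes 4 recursive calls at each level.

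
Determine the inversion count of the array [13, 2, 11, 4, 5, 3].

Finding inversions in [13, 2, 11, 4, 5, 3]:

(0, 1): arr[0]=13 > arr[1]=2
(0, 2): arr[0]=13 > arr[2]=11
(0, 3): arr[0]=13 > arr[3]=4
(0, 4): arr[0]=13 > arr[4]=5
(0, 5): arr[0]=13 > arr[5]=3
(2, 3): arr[2]=11 > arr[3]=4
(2, 4): arr[2]=11 > arr[4]=5
(2, 5): arr[2]=11 > arr[5]=3
(3, 5): arr[3]=4 > arr[5]=3
(4, 5): arr[4]=5 > arr[5]=3

Total inversions: 10

The array has 10 inversion(s): (0,1), (0,2), (0,3), (0,4), (0,5), (2,3), (2,4), (2,5), (3,5), (4,5). Each pair (i,j) satisfies i < j and arr[i] > arr[j].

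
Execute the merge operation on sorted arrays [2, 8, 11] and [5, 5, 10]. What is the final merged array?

Merging process:

Compare 2 vs 5: take 2 from left. Merged: [2]
Compare 8 vs 5: take 5 from right. Merged: [2, 5]
Compare 8 vs 5: take 5 from right. Merged: [2, 5, 5]
Compare 8 vs 10: take 8 from left. Merged: [2, 5, 5, 8]
Compare 11 vs 10: take 10 from right. Merged: [2, 5, 5, 8, 10]
Append remaining from left: [11]. Merged: [2, 5, 5, 8, 10, 11]

Final merged array: [2, 5, 5, 8, 10, 11]
Total comparisons: 5

The merged array is [2, 5, 5, 8, 10, 11], requiring 5 comparisons. The merge step runs in O(n) time where n is the total number of elements.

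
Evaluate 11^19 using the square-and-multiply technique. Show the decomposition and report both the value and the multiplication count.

Computing 11^19 by squaring (build up from 11^1; each line after the first costs one multiplication):

11^1 = 11
11^2 = (11^1)^2 = 11^2 = 121
11^4 = (11^2)^2 = 121^2 = 14641
11^8 = (11^4)^2 = 14641^2 = 214358881
11^9 = 11 * 11^8 = 11 * 214358881 = 2357947691
11^18 = (11^9)^2 = 2357947691^2 = 5559917313492231481
11^19 = 11 * 11^18 = 11 * 5559917313492231481 = 61159090448414546291

Result: 61159090448414546291
Multiplications needed: 6 (6 lines after 11^1)

11^19 = 61159090448414546291. Using exponentiation by squaring, this requires 6 multiplications. The key idea: if the exponent is even, square the half-power; if odd, multiply by the base once.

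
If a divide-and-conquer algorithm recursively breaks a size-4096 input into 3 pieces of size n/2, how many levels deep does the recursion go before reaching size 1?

For divide and conquer with division factor 2:

Problem sizes at each level:
Level 0: 4096
Level 1: 2048
Level 2: 1024
Level 3: 512
Level 4: 256
Level 5: 128
Level 6: 64
Level 7: 32
Level 8: 16
Level 9: 8
Level 10: 4
Level 11: 2
Level 12: 1

The root is level 0 and the size-1 base case is level 12 (the tree spans levels 0 through 12, i.e. 13 levels counting the root), so the depth is the number of divisions: log_2(4096) = 12

The recursion tree depth is log_2(4096) = 12. At each level, the problem size is divided by 2, so it takes 12 divisions to reduce to a base case of size 1. The algorithm makes 3 recursive calls at each level.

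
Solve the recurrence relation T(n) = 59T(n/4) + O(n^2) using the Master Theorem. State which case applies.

Master Theorem for T(n) = 59T(n/4) + O(n^2):

a = 59, b = 4, c = 2
log_b(a) = log_4(59) = 2.9413

Case 1: c = 2 < log_4(59) = 2.9413
T(n) = O(n^(log_4 59))

For T(n) = 59T(n/4) + O(n^2): log_4(59) = 2.9413. This is Case 1 of the Master Theorem (c < log_b(a), work dominated by leaves), giving O(n^(log_4 59)).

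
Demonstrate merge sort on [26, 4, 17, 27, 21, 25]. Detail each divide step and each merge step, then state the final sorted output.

Merge sort trace:

Split: [26, 4, 17, 27, 21, 25] -> [26, 4, 17] and [27, 21, 25]
  Split: [26, 4, 17] -> [26] and [4, 17]
    Split: [4, 17] -> [4] and [17]
    Merge: [4] + [17] -> [4, 17]
  Merge: [26] + [4, 17] -> [4, 17, 26]
  Split: [27, 21, 25] -> [27] and [21, 25]
    Split: [21, 25] -> [21] and [25]
    Merge: [21] + [25] -> [21, 25]
  Merge: [27] + [21, 25] -> [21, 25, 27]
Merge: [4, 17, 26] + [21, 25, 27] -> [4, 17, 21, 25, 26, 27]

Final sorted array: [4, 17, 21, 25, 26, 27]

The merge sort proceeds by recursively splitting the array and merging sorted halves.
After all merges, the sorted array is [4, 17, 21, 25, 26, 27].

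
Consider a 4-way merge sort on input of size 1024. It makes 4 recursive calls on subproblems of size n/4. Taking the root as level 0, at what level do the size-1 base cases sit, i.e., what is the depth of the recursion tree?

For divide and conquer with division factor 4:

Problem sizes at each level:
Level 0: 1024
Level 1: 256
Level 2: 64
Level 3: 16
Level 4: 4
Level 5: 1

The root is level 0 and the size-1 base case is level 5 (the tree spans levels 0 through 5, i.e. 6 levels counting the root), so the depth is the number of divisions: log_4(1024) = 5

The recursion tree depth is log_4(1024) = 5. At each level, the problem size is divided by 4, so it takes 5 divisions to reduce to a base case of size 1. The algorithm makes 4 recursive calls at each level.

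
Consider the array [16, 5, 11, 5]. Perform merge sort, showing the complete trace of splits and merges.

Merge sort trace:

Split: [16, 5, 11, 5] -> [16, 5] and [11, 5]
  Split: [16, 5] -> [16] and [5]
  Merge: [16] + [5] -> [5, 16]
  Split: [11, 5] -> [11] and [5]
  Merge: [11] + [5] -> [5, 11]
Merge: [5, 16] + [5, 11] -> [5, 5, 11, 16]

Final sorted array: [5, 5, 11, 16]

The merge sort proceeds by recursively splitting the array and merging sorted halves.
After all merges, the sorted array is [5, 5, 11, 16].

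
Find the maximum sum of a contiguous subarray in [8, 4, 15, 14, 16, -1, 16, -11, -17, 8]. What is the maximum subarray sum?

Using Kadane's algorithm on [8, 4, 15, 14, 16, -1, 16, -11, -17, 8]:

Scanning through the array:
Position 1 (value 4): max_ending_here = 12, max_so_far = 12
Position 2 (value 15): max_ending_here = 27, max_so_far = 27
Position 3 (value 14): max_ending_here = 41, max_so_far = 41
Position 4 (value 16): max_ending_here = 57, max_so_far = 57
Position 5 (value -1): max_ending_here = 56, max_so_far = 57
Position 6 (value 16): max_ending_here = 72, max_so_far = 72
Position 7 (value -11): max_ending_here = 61, max_so_far = 72
Position 8 (value -17): max_ending_here = 44, max_so_far = 72
Position 9 (value 8): max_ending_here = 52, max_so_far = 72

Maximum subarray: [8, 4, 15, 14, 16, -1, 16]
Maximum sum: 72

The maximum subarray is [8, 4, 15, 14, 16, -1, 16] with sum 72. This subarray runs from index 0 to index 6.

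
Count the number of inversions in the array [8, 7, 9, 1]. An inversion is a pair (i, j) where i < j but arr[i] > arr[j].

Finding inversions in [8, 7, 9, 1]:

(0, 1): arr[0]=8 > arr[1]=7
(0, 3): arr[0]=8 > arr[3]=1
(1, 3): arr[1]=7 > arr[3]=1
(2, 3): arr[2]=9 > arr[3]=1

Total inversions: 4

The array has 4 inversion(s): (0,1), (0,3), (1,3), (2,3). Each pair (i,j) satisfies i < j and arr[i] > arr[j].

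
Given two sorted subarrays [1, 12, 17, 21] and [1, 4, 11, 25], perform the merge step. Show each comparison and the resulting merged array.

Merging process:

Compare 1 vs 1: take 1 from left. Merged: [1]
Compare 12 vs 1: take 1 from right. Merged: [1, 1]
Compare 12 vs 4: take 4 from right. Merged: [1, 1, 4]
Compare 12 vs 11: take 11 from right. Merged: [1, 1, 4, 11]
Compare 12 vs 25: take 12 from left. Merged: [1, 1, 4, 11, 12]
Compare 17 vs 25: take 17 from left. Merged: [1, 1, 4, 11, 12, 17]
Compare 21 vs 25: take 21 from left. Merged: [1, 1, 4, 11, 12, 17, 21]
Append remaining from right: [25]. Merged: [1, 1, 4, 11, 12, 17, 21, 25]

Final merged array: [1, 1, 4, 11, 12, 17, 21, 25]
Total comparisons: 7

The merged array is [1, 1, 4, 11, 12, 17, 21, 25], requiring 7 comparisons. The merge step runs in O(n) time where n is the total number of elements.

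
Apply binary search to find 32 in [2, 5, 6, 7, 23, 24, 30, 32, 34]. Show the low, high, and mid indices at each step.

Binary search for 32 in [2, 5, 6, 7, 23, 24, 30, 32, 34]:

lo=0, hi=8, mid=4, arr[mid]=23 -> 23 < 32, search right half
lo=5, hi=8, mid=6, arr[mid]=30 -> 30 < 32, search right half
lo=7, hi=8, mid=7, arr[mid]=32 -> Found target at index 7!

Binary search finds 32 at index 7 after 3 comparisons. The search repeatedly halves the search space by comparing with the middle element.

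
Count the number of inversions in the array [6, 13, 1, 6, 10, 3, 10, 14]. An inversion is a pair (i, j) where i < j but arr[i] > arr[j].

Finding inversions in [6, 13, 1, 6, 10, 3, 10, 14]:

(0, 2): arr[0]=6 > arr[2]=1
(0, 5): arr[0]=6 > arr[5]=3
(1, 2): arr[1]=13 > arr[2]=1
(1, 3): arr[1]=13 > arr[3]=6
(1, 4): arr[1]=13 > arr[4]=10
(1, 5): arr[1]=13 > arr[5]=3
(1, 6): arr[1]=13 > arr[6]=10
(3, 5): arr[3]=6 > arr[5]=3
(4, 5): arr[4]=10 > arr[5]=3

Total inversions: 9

The array has 9 inversion(s): (0,2), (0,5), (1,2), (1,3), (1,4), (1,5), (1,6), (3,5), (4,5). Each pair (i,j) satisfies i < j and arr[i] > arr[j].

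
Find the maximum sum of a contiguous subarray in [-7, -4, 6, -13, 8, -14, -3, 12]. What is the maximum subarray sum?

Using Kadane's algorithm on [-7, -4, 6, -13, 8, -14, -3, 12]:

Scanning through the array:
Position 1 (value -4): max_ending_here = -4, max_so_far = -4
Position 2 (value 6): max_ending_here = 6, max_so_far = 6
Position 3 (value -13): max_ending_here = -7, max_so_far = 6
Position 4 (value 8): max_ending_here = 8, max_so_far = 8
Position 5 (value -14): max_ending_here = -6, max_so_far = 8
Position 6 (value -3): max_ending_here = -3, max_so_far = 8
Position 7 (value 12): max_ending_here = 12, max_so_far = 12

Maximum subarray: [12]
Maximum sum: 12

The maximum subarray is [12] with sum 12. This subarray runs from index 7 to index 7.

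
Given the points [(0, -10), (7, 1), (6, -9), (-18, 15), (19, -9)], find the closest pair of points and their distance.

Computing all pairwise distances among 5 points:

d((0, -10), (7, 1)) = 13.0384
d((0, -10), (6, -9)) = 6.0828 <-- minimum
d((0, -10), (-18, 15)) = 30.8058
d((0, -10), (19, -9)) = 19.0263
d((7, 1), (6, -9)) = 10.0499
d((7, 1), (-18, 15)) = 28.6531
d((7, 1), (19, -9)) = 15.6205
d((6, -9), (-18, 15)) = 33.9411
d((6, -9), (19, -9)) = 13.0
d((-18, 15), (19, -9)) = 44.1022

Closest pair: (0, -10) and (6, -9) with distance 6.0828

The closest pair is (0, -10) and (6, -9) with Euclidean distance 6.0828. For 5 points, brute-force pairwise comparison is shown above. For large n, the divide-and-conquer algorithm (sort by x, recurse on halves, check the dividing strip) achieves O(n log n).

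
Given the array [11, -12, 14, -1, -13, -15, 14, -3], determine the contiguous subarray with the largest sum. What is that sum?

Using Kadane's algorithm on [11, -12, 14, -1, -13, -15, 14, -3]:

Scanning through the array:
Position 1 (value -12): max_ending_here = -1, max_so_far = 11
Position 2 (value 14): max_ending_here = 14, max_so_far = 14
Position 3 (value -1): max_ending_here = 13, max_so_far = 14
Position 4 (value -13): max_ending_here = 0, max_so_far = 14
Position 5 (value -15): max_ending_here = -15, max_so_far = 14
Position 6 (value 14): max_ending_here = 14, max_so_far = 14
Position 7 (value -3): max_ending_here = 11, max_so_far = 14

Maximum subarray: [14]
Maximum sum: 14

The maximum subarray is [14] with sum 14. This subarray runs from index 2 to index 2.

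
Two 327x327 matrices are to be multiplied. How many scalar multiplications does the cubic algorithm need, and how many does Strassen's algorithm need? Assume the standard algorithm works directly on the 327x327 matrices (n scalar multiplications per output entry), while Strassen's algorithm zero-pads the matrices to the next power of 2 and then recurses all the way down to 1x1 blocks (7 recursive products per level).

Matrix multiplication for 327x327 matrices:

Strassen's algorithm requires power-of-2 dimensions. Pad 327x327 to 512x512 (next power of 2).

Standard algorithm: 327^3 = 34965783 multiplications
Strassen's algorithm: 7^(log2(512)) = 7^9 = 40353607 multiplications
Difference: 34965783 - 40353607 = -5387824 (Strassen uses MORE here due to padding overhead — for small or just-over-power-of-2 n, padding can outweigh the per-level savings)

Standard: 34965783 multiplications (327^3). Strassen: 40353607 multiplications (7^9, after padding to 512x512). Strassen reduces 8 recursive multiplications to 7 at each level.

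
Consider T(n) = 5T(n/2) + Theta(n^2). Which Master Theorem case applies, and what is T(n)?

Master Theorem for T(n) = 5T(n/2) + O(n^2):

a = 5, b = 2, c = 2
log_b(a) = log_2(5) = 2.3219

Case 1: c = 2 < log_2(5) = 2.3219
T(n) = O(n^(log_2 5))

For T(n) = 5T(n/2) + O(n^2): log_2(5) = 2.3219. This is Case 1 of the Master Theorem (c < log_b(a), work dominated by leaves), giving O(n^(log_2 5)).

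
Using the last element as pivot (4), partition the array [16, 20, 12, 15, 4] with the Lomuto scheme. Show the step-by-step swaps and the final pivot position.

Lomuto partition with pivot = 4:

Initial array: [16, 20, 12, 15, 4]

arr[0]=16 > 4: no swap
arr[1]=20 > 4: no swap
arr[2]=12 > 4: no swap
arr[3]=15 > 4: no swap

Place pivot at position 0: [4, 20, 12, 15, 16]
Pivot position: 0

After partitioning with pivot 4, the array becomes [4, 20, 12, 15, 16]. The pivot is placed at index 0. All elements to the left of the pivot are <= 4, and all elements to the right are > 4.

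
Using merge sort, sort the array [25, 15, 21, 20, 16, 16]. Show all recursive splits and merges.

Merge sort trace:

Split: [25, 15, 21, 20, 16, 16] -> [25, 15, 21] and [20, 16, 16]
  Split: [25, 15, 21] -> [25] and [15, 21]
    Split: [15, 21] -> [15] and [21]
    Merge: [15] + [21] -> [15, 21]
  Merge: [25] + [15, 21] -> [15, 21, 25]
  Split: [20, 16, 16] -> [20] and [16, 16]
    Split: [16, 16] -> [16] and [16]
    Merge: [16] + [16] -> [16, 16]
  Merge: [20] + [16, 16] -> [16, 16, 20]
Merge: [15, 21, 25] + [16, 16, 20] -> [15, 16, 16, 20, 21, 25]

Final sorted array: [15, 16, 16, 20, 21, 25]

The merge sort proceeds by recursively splitting the array and merging sorted halves.
After all merges, the sorted array is [15, 16, 16, 20, 21, 25].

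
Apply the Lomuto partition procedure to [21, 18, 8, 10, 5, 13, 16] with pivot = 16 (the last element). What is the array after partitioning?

Lomuto partition with pivot = 16:

Initial array: [21, 18, 8, 10, 5, 13, 16]

arr[0]=21 > 16: no swap
arr[1]=18 > 16: no swap
arr[2]=8 <= 16: swap with position 0, array becomes [8, 18, 21, 10, 5, 13, 16]
arr[3]=10 <= 16: swap with position 1, array becomes [8, 10, 21, 18, 5, 13, 16]
arr[4]=5 <= 16: swap with position 2, array becomes [8, 10, 5, 18, 21, 13, 16]
arr[5]=13 <= 16: swap with position 3, array becomes [8, 10, 5, 13, 21, 18, 16]

Place pivot at position 4: [8, 10, 5, 13, 16, 18, 21]
Pivot position: 4

After partitioning with pivot 16, the array becomes [8, 10, 5, 13, 16, 18, 21]. The pivot is placed at index 4. All elements to the left of the pivot are <= 16, and all elements to the right are > 16.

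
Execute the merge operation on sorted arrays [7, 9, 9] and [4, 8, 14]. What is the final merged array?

Merging process:

Compare 7 vs 4: take 4 from right. Merged: [4]
Compare 7 vs 8: take 7 from left. Merged: [4, 7]
Compare 9 vs 8: take 8 from right. Merged: [4, 7, 8]
Compare 9 vs 14: take 9 from left. Merged: [4, 7, 8, 9]
Compare 9 vs 14: take 9 from left. Merged: [4, 7, 8, 9, 9]
Append remaining from right: [14]. Merged: [4, 7, 8, 9, 9, 14]

Final merged array: [4, 7, 8, 9, 9, 14]
Total comparisons: 5

The merged array is [4, 7, 8, 9, 9, 14], requiring 5 comparisons. The merge step runs in O(n) time where n is the total number of elements.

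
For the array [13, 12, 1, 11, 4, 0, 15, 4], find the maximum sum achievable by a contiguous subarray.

Using Kadane's algorithm on [13, 12, 1, 11, 4, 0, 15, 4]:

Scanning through the array:
Position 1 (value 12): max_ending_here = 25, max_so_far = 25
Position 2 (value 1): max_ending_here = 26, max_so_far = 26
Position 3 (value 11): max_ending_here = 37, max_so_far = 37
Position 4 (value 4): max_ending_here = 41, max_so_far = 41
Position 5 (value 0): max_ending_here = 41, max_so_far = 41
Position 6 (value 15): max_ending_here = 56, max_so_far = 56
Position 7 (value 4): max_ending_here = 60, max_so_far = 60

Maximum subarray: [13, 12, 1, 11, 4, 0, 15, 4]
Maximum sum: 60

The maximum subarray is [13, 12, 1, 11, 4, 0, 15, 4] with sum 60. This subarray runs from index 0 to index 7.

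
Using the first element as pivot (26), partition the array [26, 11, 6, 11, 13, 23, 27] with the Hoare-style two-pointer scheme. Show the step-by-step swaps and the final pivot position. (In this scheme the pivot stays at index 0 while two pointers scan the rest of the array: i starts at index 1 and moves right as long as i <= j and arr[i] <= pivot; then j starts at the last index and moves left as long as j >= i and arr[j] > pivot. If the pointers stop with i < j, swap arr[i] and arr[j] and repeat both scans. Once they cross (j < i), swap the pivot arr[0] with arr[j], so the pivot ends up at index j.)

Hoare-style two-pointer partition with pivot = 26:

Initial array: [26, 11, 6, 11, 13, 23, 27]

Pointers start at i = 1, j = 6.
i ends at 6, j ends at 5: the pointers have crossed (j < i), so scanning stops.

Swap pivot arr[0] with arr[5] to place pivot at position 5: [23, 11, 6, 11, 13, 26, 27]
Pivot position: 5

After partitioning with pivot 26, the array becomes [23, 11, 6, 11, 13, 26, 27]. The pivot is placed at index 5. All elements to the left of the pivot are <= 26, and all elements to the right are > 26.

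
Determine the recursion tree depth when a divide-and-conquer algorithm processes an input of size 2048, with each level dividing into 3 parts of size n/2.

For divide and conquer with division factor 2:

Problem sizes at each level:
Level 0: 2048
Level 1: 1024
Level 2: 512
Level 3: 256
Level 4: 128
Level 5: 64
Level 6: 32
Level 7: 16
Level 8: 8
Level 9: 4
Level 10: 2
Level 11: 1

The root is level 0 and the size-1 base case is level 11 (the tree spans levels 0 through 11, i.e. 12 levels counting the root), so the depth is the number of divisions: log_2(2048) = 11

The recursion tree depth is log_2(2048) = 11. At each level, the problem size is divided by 2, so it takes 11 divisions to reduce to a base case of size 1. The algorithm makes 3 recursive calls at each level.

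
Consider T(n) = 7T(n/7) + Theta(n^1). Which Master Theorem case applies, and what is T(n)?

Master Theorem for T(n) = 7T(n/7) + O(n^1):

a = 7, b = 7, c = 1
log_b(a) = log_7(7) = 1.0000

Case 2: c = 1 = log_7(7) = 1.0000
T(n) = O(n^1 log n) = O(n log n)

For T(n) = 7T(n/7) + O(n^1): log_7(7) = 1.0000. This is Case 2 of the Master Theorem (c = log_b(a), equal work at all levels), giving O(n log n).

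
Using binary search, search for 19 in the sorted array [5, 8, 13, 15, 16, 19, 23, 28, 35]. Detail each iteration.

Binary search for 19 in [5, 8, 13, 15, 16, 19, 23, 28, 35]:

lo=0, hi=8, mid=4, arr[mid]=16 -> 16 < 19, search right half
lo=5, hi=8, mid=6, arr[mid]=23 -> 23 > 19, search left half
lo=5, hi=5, mid=5, arr[mid]=19 -> Found target at index 5!

Binary search finds 19 at index 5 after 3 comparisons. The search repeatedly halves the search space by comparing with the middle element.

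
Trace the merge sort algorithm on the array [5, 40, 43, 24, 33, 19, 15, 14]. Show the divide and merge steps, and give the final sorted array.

Merge sort trace:

Split: [5, 40, 43, 24, 33, 19, 15, 14] -> [5, 40, 43, 24] and [33, 19, 15, 14]
  Split: [5, 40, 43, 24] -> [5, 40] and [43, 24]
    Split: [5, 40] -> [5] and [40]
    Merge: [5] + [40] -> [5, 40]
    Split: [43, 24] -> [43] and [24]
    Merge: [43] + [24] -> [24, 43]
  Merge: [5, 40] + [24, 43] -> [5, 24, 40, 43]
  Split: [33, 19, 15, 14] -> [33, 19] and [15, 14]
    Split: [33, 19] -> [33] and [19]
    Merge: [33] + [19] -> [19, 33]
    Split: [15, 14] -> [15] and [14]
    Merge: [15] + [14] -> [14, 15]
  Merge: [19, 33] + [14, 15] -> [14, 15, 19, 33]
Merge: [5, 24, 40, 43] + [14, 15, 19, 33] -> [5, 14, 15, 19, 24, 33, 40, 43]

Final sorted array: [5, 14, 15, 19, 24, 33, 40, 43]

The merge sort proceeds by recursively splitting the array and merging sorted halves.
After all merges, the sorted array is [5, 14, 15, 19, 24, 33, 40, 43].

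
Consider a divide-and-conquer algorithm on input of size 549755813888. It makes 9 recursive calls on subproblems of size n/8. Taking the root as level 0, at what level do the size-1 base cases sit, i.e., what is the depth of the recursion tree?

For divide and conquer with division factor 8:

Problem sizes at each level:
Level 0: 549755813888
Level 1: 68719476736
Level 2: 8589934592
Level 3: 1073741824
Level 4: 134217728
Level 5: 16777216
Level 6: 2097152
Level 7: 262144
Level 8: 32768
Level 9: 4096
Level 10: 512
Level 11: 64
Level 12: 8
Level 13: 1

The root is level 0 and the size-1 base case is level 13 (the tree spans levels 0 through 13, i.e. 14 levels counting the root), so the depth is the number of divisions: log_8(549755813888) = 13

The recursion tree depth is log_8(549755813888) = 13. At each level, the problem size is divided by 8, so it takes 13 divisions to reduce to a base case of size 1. The algorithm makes 9 recursive calls at each level.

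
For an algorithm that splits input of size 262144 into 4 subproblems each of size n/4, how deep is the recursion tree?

For divide and conquer with division factor 4:

Problem sizes at each level:
Level 0: 262144
Level 1: 65536
Level 2: 16384
Level 3: 4096
Level 4: 1024
Level 5: 256
Level 6: 64
Level 7: 16
Level 8: 4
Level 9: 1

The root is level 0 and the size-1 base case is level 9 (the tree spans levels 0 through 9, i.e. 10 levels counting the root), so the depth is the number of divisions: log_4(262144) = 9

The recursion tree depth is log_4(262144) = 9. At each level, the problem size is divided by 4, so it takes 9 divisions to reduce to a base case of size 1. The algorithm makes 4 recursive calls at each level.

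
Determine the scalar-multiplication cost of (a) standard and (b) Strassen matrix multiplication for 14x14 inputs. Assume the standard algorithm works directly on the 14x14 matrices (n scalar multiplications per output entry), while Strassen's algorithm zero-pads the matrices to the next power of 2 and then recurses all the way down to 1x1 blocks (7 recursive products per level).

Matrix multiplication for 14x14 matrices:

Strassen's algorithm requires power-of-2 dimensions. Pad 14x14 to 16x16 (next power of 2).

Standard algorithm: 14^3 = 2744 multiplications
Strassen's algorithm: 7^(log2(16)) = 7^4 = 2401 multiplications
Savings: 2744 - 2401 = 343 multiplications

Standard: 2744 multiplications (14^3). Strassen: 2401 multiplications (7^4, after padding to 16x16). Strassen reduces 8 recursive multiplications to 7 at each level.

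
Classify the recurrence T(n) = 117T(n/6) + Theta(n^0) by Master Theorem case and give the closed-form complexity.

Master Theorem for T(n) = 117T(n/6) + O(n^0):

a = 117, b = 6, c = 0
log_b(a) = log_6(117) = 2.6578

Case 1: c = 0 < log_6(117) = 2.6578
T(n) = O(n^(log_6 117))

For T(n) = 117T(n/6) + O(n^0): log_6(117) = 2.6578. This is Case 1 of the Master Theorem (c < log_b(a), work dominated by leaves), giving O(n^(log_6 117)).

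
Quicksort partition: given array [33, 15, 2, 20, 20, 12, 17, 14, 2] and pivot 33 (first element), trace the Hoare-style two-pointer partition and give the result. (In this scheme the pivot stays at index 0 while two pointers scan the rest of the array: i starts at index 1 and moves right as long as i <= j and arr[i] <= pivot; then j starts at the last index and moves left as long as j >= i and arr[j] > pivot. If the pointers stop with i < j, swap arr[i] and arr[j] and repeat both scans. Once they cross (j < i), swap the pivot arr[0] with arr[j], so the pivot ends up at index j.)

Hoare-style two-pointer partition with pivot = 33:

Initial array: [33, 15, 2, 20, 20, 12, 17, 14, 2]

Pointers start at i = 1, j = 8.
i ends at 9, j ends at 8: the pointers have crossed (j < i), so scanning stops.

Swap pivot arr[0] with arr[8] to place pivot at position 8: [2, 15, 2, 20, 20, 12, 17, 14, 33]
Pivot position: 8

After partitioning with pivot 33, the array becomes [2, 15, 2, 20, 20, 12, 17, 14, 33]. The pivot is placed at index 8. All elements to the left of the pivot are <= 33, and all elements to the right are > 33.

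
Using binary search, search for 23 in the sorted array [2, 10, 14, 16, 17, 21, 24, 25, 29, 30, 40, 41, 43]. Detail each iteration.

Binary search for 23 in [2, 10, 14, 16, 17, 21, 24, 25, 29, 30, 40, 41, 43]:

lo=0, hi=12, mid=6, arr[mid]=24 -> 24 > 23, search left half
lo=0, hi=5, mid=2, arr[mid]=14 -> 14 < 23, search right half
lo=3, hi=5, mid=4, arr[mid]=17 -> 17 < 23, search right half
lo=5, hi=5, mid=5, arr[mid]=21 -> 21 < 23, search right half
lo=6 > hi=5, target 23 not found

Binary search determines that 23 is not in the array after 4 comparisons. The search space was exhausted without finding the target.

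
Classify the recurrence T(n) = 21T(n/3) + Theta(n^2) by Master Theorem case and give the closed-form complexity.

Master Theorem for T(n) = 21T(n/3) + O(n^2):

a = 21, b = 3, c = 2
log_b(a) = log_3(21) = 2.7712

Case 1: c = 2 < log_3(21) = 2.7712
T(n) = O(n^(log_3 21))

For T(n) = 21T(n/3) + O(n^2): log_3(21) = 2.7712. This is Case 1 of the Master Theorem (c < log_b(a), work dominated by leaves), giving O(n^(log_3 21)).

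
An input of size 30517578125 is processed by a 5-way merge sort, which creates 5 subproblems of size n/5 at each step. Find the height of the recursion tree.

For divide and conquer with division factor 5:

Problem sizes at each level:
Level 0: 30517578125
Level 1: 6103515625
Level 2: 1220703125
Level 3: 244140625
Level 4: 48828125
Level 5: 9765625
Level 6: 1953125
Level 7: 390625
Level 8: 78125
Level 9: 15625
Level 10: 3125
Level 11: 625
Level 12: 125
Level 13: 25
Level 14: 5
Level 15: 1

The root is level 0 and the size-1 base case is level 15 (the tree spans levels 0 through 15, i.e. 16 levels counting the root), so the depth is the number of divisions: log_5(30517578125) = 15

The recursion tree depth is log_5(30517578125) = 15. At each level, the problem size is divided by 5, so it takes 15 divisions to reduce to a base case of size 1. The algorithm makes 5 recursive calls at each level.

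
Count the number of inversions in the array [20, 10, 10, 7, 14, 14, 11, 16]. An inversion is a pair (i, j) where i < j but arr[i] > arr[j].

Finding inversions in [20, 10, 10, 7, 14, 14, 11, 16]:

(0, 1): arr[0]=20 > arr[1]=10
(0, 2): arr[0]=20 > arr[2]=10
(0, 3): arr[0]=20 > arr[3]=7
(0, 4): arr[0]=20 > arr[4]=14
(0, 5): arr[0]=20 > arr[5]=14
(0, 6): arr[0]=20 > arr[6]=11
(0, 7): arr[0]=20 > arr[7]=16
(1, 3): arr[1]=10 > arr[3]=7
(2, 3): arr[2]=10 > arr[3]=7
(4, 6): arr[4]=14 > arr[6]=11
(5, 6): arr[5]=14 > arr[6]=11

Total inversions: 11

The array has 11 inversion(s): (0,1), (0,2), (0,3), (0,4), (0,5), (0,6), (0,7), (1,3), (2,3), (4,6), (5,6). Each pair (i,j) satisfies i < j and arr[i] > arr[j].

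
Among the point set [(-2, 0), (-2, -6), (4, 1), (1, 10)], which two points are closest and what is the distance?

Computing all pairwise distances among 4 points:

d((-2, 0), (-2, -6)) = 6.0 <-- minimum
d((-2, 0), (4, 1)) = 6.0828
d((-2, 0), (1, 10)) = 10.4403
d((-2, -6), (4, 1)) = 9.2195
d((-2, -6), (1, 10)) = 16.2788
d((4, 1), (1, 10)) = 9.4868

Closest pair: (-2, 0) and (-2, -6) with distance 6.0

The closest pair is (-2, 0) and (-2, -6) with Euclidean distance 6.0. For 4 points, brute-force pairwise comparison is shown above. For large n, the divide-and-conquer algorithm (sort by x, recurse on halves, check the dividing strip) achieves O(n log n).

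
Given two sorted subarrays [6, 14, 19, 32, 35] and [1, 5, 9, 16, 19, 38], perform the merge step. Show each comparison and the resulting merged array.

Merging process:

Compare 6 vs 1: take 1 from right. Merged: [1]
Compare 6 vs 5: take 5 from right. Merged: [1, 5]
Compare 6 vs 9: take 6 from left. Merged: [1, 5, 6]
Compare 14 vs 9: take 9 from right. Merged: [1, 5, 6, 9]
Compare 14 vs 16: take 14 from left. Merged: [1, 5, 6, 9, 14]
Compare 19 vs 16: take 16 from right. Merged: [1, 5, 6, 9, 14, 16]
Compare 19 vs 19: take 19 from left. Merged: [1, 5, 6, 9, 14, 16, 19]
Compare 32 vs 19: take 19 from right. Merged: [1, 5, 6, 9, 14, 16, 19, 19]
Compare 32 vs 38: take 32 from left. Merged: [1, 5, 6, 9, 14, 16, 19, 19, 32]
Compare 35 vs 38: take 35 from left. Merged: [1, 5, 6, 9, 14, 16, 19, 19, 32, 35]
Append remaining from right: [38]. Merged: [1, 5, 6, 9, 14, 16, 19, 19, 32, 35, 38]

Final merged array: [1, 5, 6, 9, 14, 16, 19, 19, 32, 35, 38]
Total comparisons: 10

The merged array is [1, 5, 6, 9, 14, 16, 19, 19, 32, 35, 38], requiring 10 comparisons. The merge step runs in O(n) time where n is the total number of elements.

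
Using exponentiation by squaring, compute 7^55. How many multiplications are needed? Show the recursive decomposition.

Computing 7^55 by squaring (build up from 7^1; each line after the first costs one multiplication):

7^1 = 7
7^2 = (7^1)^2 = 7^2 = 49
7^3 = 7 * 7^2 = 7 * 49 = 343
7^6 = (7^3)^2 = 343^2 = 117649
7^12 = (7^6)^2 = 117649^2 = 13841287201
7^13 = 7 * 7^12 = 7 * 13841287201 = 96889010407
7^26 = (7^13)^2 = 96889010407^2 = 9387480337647754305649
7^27 = 7 * 7^26 = 7 * 9387480337647754305649 = 65712362363534280139543
7^54 = (7^27)^2 = 65712362363534280139543^2 = 4318114567396436564035293097707728087552248849
7^55 = 7 * 7^54 = 7 * 4318114567396436564035293097707728087552248849 = 30226801971775055948247051683954096612865741943

Result: 30226801971775055948247051683954096612865741943
Multiplications needed: 9 (9 lines after 7^1)

7^55 = 30226801971775055948247051683954096612865741943. Using exponentiation by squaring, this requires 9 multiplications. The key idea: if the exponent is even, square the half-power; if odd, multiply by the base once.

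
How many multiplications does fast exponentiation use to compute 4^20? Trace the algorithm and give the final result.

Computing 4^20 by squaring (build up from 4^1; each line after the first costs one multiplication):

4^1 = 4
4^2 = (4^1)^2 = 4^2 = 16
4^4 = (4^2)^2 = 16^2 = 256
4^5 = 4 * 4^4 = 4 * 256 = 1024
4^10 = (4^5)^2 = 1024^2 = 1048576
4^20 = (4^10)^2 = 1048576^2 = 1099511627776

Result: 1099511627776
Multiplications needed: 5 (5 lines after 4^1)

4^20 = 1099511627776. Using exponentiation by squaring, this requires 5 multiplications. The key idea: if the exponent is even, square the half-power; if odd, multiply by the base once.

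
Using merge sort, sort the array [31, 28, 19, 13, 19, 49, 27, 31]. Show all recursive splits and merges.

Merge sort trace:

Split: [31, 28, 19, 13, 19, 49, 27, 31] -> [31, 28, 19, 13] and [19, 49, 27, 31]
  Split: [31, 28, 19, 13] -> [31, 28] and [19, 13]
    Split: [31, 28] -> [31] and [28]
    Merge: [31] + [28] -> [28, 31]
    Split: [19, 13] -> [19] and [13]
    Merge: [19] + [13] -> [13, 19]
  Merge: [28, 31] + [13, 19] -> [13, 19, 28, 31]
  Split: [19, 49, 27, 31] -> [19, 49] and [27, 31]
    Split: [19, 49] -> [19] and [49]
    Merge: [19] + [49] -> [19, 49]
    Split: [27, 31] -> [27] and [31]
    Merge: [27] + [31] -> [27, 31]
  Merge: [19, 49] + [27, 31] -> [19, 27, 31, 49]
Merge: [13, 19, 28, 31] + [19, 27, 31, 49] -> [13, 19, 19, 27, 28, 31, 31, 49]

Final sorted array: [13, 19, 19, 27, 28, 31, 31, 49]

The merge sort proceeds by recursively splitting the array and merging sorted halves.
After all merges, the sorted array is [13, 19, 19, 27, 28, 31, 31, 49].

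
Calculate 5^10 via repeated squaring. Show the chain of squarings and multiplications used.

Computing 5^10 by squaring (build up from 5^1; each line after the first costs one multiplication):

5^1 = 5
5^2 = (5^1)^2 = 5^2 = 25
5^4 = (5^2)^2 = 25^2 = 625
5^5 = 5 * 5^4 = 5 * 625 = 3125
5^10 = (5^5)^2 = 3125^2 = 9765625

Result: 9765625
Multiplications needed: 4 (4 lines after 5^1)

5^10 = 9765625. Using exponentiation by squaring, this requires 4 multiplications. The key idea: if the exponent is even, square the half-power; if odd, multiply by the base once.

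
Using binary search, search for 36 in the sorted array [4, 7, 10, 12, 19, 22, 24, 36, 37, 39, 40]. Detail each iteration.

Binary search for 36 in [4, 7, 10, 12, 19, 22, 24, 36, 37, 39, 40]:

lo=0, hi=10, mid=5, arr[mid]=22 -> 22 < 36, search right half
lo=6, hi=10, mid=8, arr[mid]=37 -> 37 > 36, search left half
lo=6, hi=7, mid=6, arr[mid]=24 -> 24 < 36, search right half
lo=7, hi=7, mid=7, arr[mid]=36 -> Found target at index 7!

Binary search finds 36 at index 7 after 4 comparisons. The search repeatedly halves the search space by comparing with the middle element.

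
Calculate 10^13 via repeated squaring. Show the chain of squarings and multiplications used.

Computing 10^13 by squaring (build up from 10^1; each line after the first costs one multiplication):

10^1 = 10
10^2 = (10^1)^2 = 10^2 = 100
10^3 = 10 * 10^2 = 10 * 100 = 1000
10^6 = (10^3)^2 = 1000^2 = 1000000
10^12 = (10^6)^2 = 1000000^2 = 1000000000000
10^13 = 10 * 10^12 = 10 * 1000000000000 = 10000000000000

Result: 10000000000000
Multiplications needed: 5 (5 lines after 10^1)

10^13 = 10000000000000. Using exponentiation by squaring, this requires 5 multiplications. The key idea: if the exponent is even, square the half-power; if odd, multiply by the base once.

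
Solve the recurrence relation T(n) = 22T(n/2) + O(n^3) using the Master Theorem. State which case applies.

Master Theorem for T(n) = 22T(n/2) + O(n^3):

a = 22, b = 2, c = 3
log_b(a) = log_2(22) = 4.4594

Case 1: c = 3 < log_2(22) = 4.4594
T(n) = O(n^(log_2 22))

For T(n) = 22T(n/2) + O(n^3): log_2(22) = 4.4594. This is Case 1 of the Master Theorem (c < log_b(a), work dominated by leaves), giving O(n^(log_2 22)).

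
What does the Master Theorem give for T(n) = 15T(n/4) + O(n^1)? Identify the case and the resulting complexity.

Master Theorem for T(n) = 15T(n/4) + O(n^1):

a = 15, b = 4, c = 1
log_b(a) = log_4(15) = 1.9534

Case 1: c = 1 < log_4(15) = 1.9534
T(n) = O(n^(log_4 15))

For T(n) = 15T(n/4) + O(n^1): log_4(15) = 1.9534. This is Case 1 of the Master Theorem (c < log_b(a), work dominated by leaves), giving O(n^(log_4 15)).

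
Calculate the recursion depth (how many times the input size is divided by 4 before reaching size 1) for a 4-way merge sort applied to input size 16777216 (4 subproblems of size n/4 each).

For divide and conquer with division factor 4:

Problem sizes at each level:
Level 0: 16777216
Level 1: 4194304
Level 2: 1048576
Level 3: 262144
Level 4: 65536
Level 5: 16384
Level 6: 4096
Level 7: 1024
Level 8: 256
Level 9: 64
Level 10: 16
Level 11: 4
Level 12: 1

The root is level 0 and the size-1 base case is level 12 (the tree spans levels 0 through 12, i.e. 13 levels counting the root), so the depth is the number of divisions: log_4(16777216) = 12

The recursion tree depth is log_4(16777216) = 12. At each level, the problem size is divided by 4, so it takes 12 divisions to reduce to a base case of size 1. The algorithm makes 4 recursive calls at each level.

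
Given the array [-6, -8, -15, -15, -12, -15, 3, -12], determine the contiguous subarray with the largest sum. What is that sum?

Using Kadane's algorithm on [-6, -8, -15, -15, -12, -15, 3, -12]:

Scanning through the array:
Position 1 (value -8): max_ending_here = -8, max_so_far = -6
Position 2 (value -15): max_ending_here = -15, max_so_far = -6
Position 3 (value -15): max_ending_here = -15, max_so_far = -6
Position 4 (value -12): max_ending_here = -12, max_so_far = -6
Position 5 (value -15): max_ending_here = -15, max_so_far = -6
Position 6 (value 3): max_ending_here = 3, max_so_far = 3
Position 7 (value -12): max_ending_here = -9, max_so_far = 3

Maximum subarray: [3]
Maximum sum: 3

The maximum subarray is [3] with sum 3. This subarray runs from index 6 to index 6.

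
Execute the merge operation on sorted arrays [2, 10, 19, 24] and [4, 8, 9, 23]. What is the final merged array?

Merging process:

Compare 2 vs 4: take 2 from left. Merged: [2]
Compare 10 vs 4: take 4 from right. Merged: [2, 4]
Compare 10 vs 8: take 8 from right. Merged: [2, 4, 8]
Compare 10 vs 9: take 9 from right. Merged: [2, 4, 8, 9]
Compare 10 vs 23: take 10 from left. Merged: [2, 4, 8, 9, 10]
Compare 19 vs 23: take 19 from left. Merged: [2, 4, 8, 9, 10, 19]
Compare 24 vs 23: take 23 from right. Merged: [2, 4, 8, 9, 10, 19, 23]
Append remaining from left: [24]. Merged: [2, 4, 8, 9, 10, 19, 23, 24]

Final merged array: [2, 4, 8, 9, 10, 19, 23, 24]
Total comparisons: 7

The merged array is [2, 4, 8, 9, 10, 19, 23, 24], requiring 7 comparisons. The merge step runs in O(n) time where n is the total number of elements.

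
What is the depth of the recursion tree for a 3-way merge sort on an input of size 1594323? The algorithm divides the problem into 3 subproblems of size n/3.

For divide and conquer with division factor 3:

Problem sizes at each level:
Level 0: 1594323
Level 1: 531441
Level 2: 177147
Level 3: 59049
Level 4: 19683
Level 5: 6561
Level 6: 2187
Level 7: 729
Level 8: 243
Level 9: 81
Level 10: 27
Level 11: 9
Level 12: 3
Level 13: 1

The root is level 0 and the size-1 base case is level 13 (the tree spans levels 0 through 13, i.e. 14 levels counting the root), so the depth is the number of divisions: log_3(1594323) = 13

The recursion tree depth is log_3(1594323) = 13. At each level, the problem size is divided by 3, so it takes 13 divisions to reduce to a base case of size 1. The algorithm makes 3 recursive calls at each level.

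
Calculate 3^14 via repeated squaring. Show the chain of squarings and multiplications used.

Computing 3^14 by squaring (build up from 3^1; each line after the first costs one multiplication):

3^1 = 3
3^2 = (3^1)^2 = 3^2 = 9
3^3 = 3 * 3^2 = 3 * 9 = 27
3^6 = (3^3)^2 = 27^2 = 729
3^7 = 3 * 3^6 = 3 * 729 = 2187
3^14 = (3^7)^2 = 2187^2 = 4782969

Result: 4782969
Multiplications needed: 5 (5 lines after 3^1)

3^14 = 4782969. Using exponentiation by squaring, this requires 5 multiplications. The key idea: if the exponent is even, square the half-power; if odd, multiply by the base once.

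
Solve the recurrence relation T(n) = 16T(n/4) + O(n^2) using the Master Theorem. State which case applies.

Master Theorem for T(n) = 16T(n/4) + O(n^2):

a = 16, b = 4, c = 2
log_b(a) = log_4(16) = 2.0000

Case 2: c = 2 = log_4(16) = 2.0000
T(n) = O(n^2 log n) = O(n^2 log n)

For T(n) = 16T(n/4) + O(n^2): log_4(16) = 2.0000. This is Case 2 of the Master Theorem (c = log_b(a), equal work at all levels), giving O(n^2 log n).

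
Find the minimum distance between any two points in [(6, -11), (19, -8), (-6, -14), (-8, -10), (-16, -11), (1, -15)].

Computing all pairwise distances among 6 points:

d((6, -11), (19, -8)) = 13.3417
d((6, -11), (-6, -14)) = 12.3693
d((6, -11), (-8, -10)) = 14.0357
d((6, -11), (-16, -11)) = 22.0
d((6, -11), (1, -15)) = 6.4031
d((19, -8), (-6, -14)) = 25.7099
d((19, -8), (-8, -10)) = 27.074
d((19, -8), (-16, -11)) = 35.1283
d((19, -8), (1, -15)) = 19.3132
d((-6, -14), (-8, -10)) = 4.4721 <-- minimum
d((-6, -14), (-16, -11)) = 10.4403
d((-6, -14), (1, -15)) = 7.0711
d((-8, -10), (-16, -11)) = 8.0623
d((-8, -10), (1, -15)) = 10.2956
d((-16, -11), (1, -15)) = 17.4642

Closest pair: (-6, -14) and (-8, -10) with distance 4.4721

The closest pair is (-6, -14) and (-8, -10) with Euclidean distance 4.4721. For 6 points, brute-force pairwise comparison is shown above. For large n, the divide-and-conquer algorithm (sort by x, recurse on halves, check the dividing strip) achieves O(n log n).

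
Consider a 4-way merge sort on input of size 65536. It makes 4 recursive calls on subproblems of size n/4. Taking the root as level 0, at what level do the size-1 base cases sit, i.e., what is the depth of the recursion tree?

For divide and conquer with division factor 4:

Problem sizes at each level:
Level 0: 65536
Level 1: 16384
Level 2: 4096
Level 3: 1024
Level 4: 256
Level 5: 64
Level 6: 16
Level 7: 4
Level 8: 1

The root is level 0 and the size-1 base case is level 8 (the tree spans levels 0 through 8, i.e. 9 levels counting the root), so the depth is the number of divisions: log_4(65536) = 8

The recursion tree depth is log_4(65536) = 8. At each level, the problem size is divided by 4, so it takes 8 divisions to reduce to a base case of size 1. The algorithm makes 4 recursive calls at each level.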